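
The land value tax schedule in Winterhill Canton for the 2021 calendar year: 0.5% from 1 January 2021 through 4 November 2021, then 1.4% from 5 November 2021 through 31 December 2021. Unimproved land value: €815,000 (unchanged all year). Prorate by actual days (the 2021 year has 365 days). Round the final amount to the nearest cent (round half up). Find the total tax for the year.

€5,220.47

1 January – 4 November 2021: 308 days at 0.5% → €815,000 × 0.5% × 308/365 = €3,438.6301
5 November – 31 December 2021: 57 days at 1.4% → €815,000 × 1.4% × 57/365 = €1,781.8356
Total = €5,220.4658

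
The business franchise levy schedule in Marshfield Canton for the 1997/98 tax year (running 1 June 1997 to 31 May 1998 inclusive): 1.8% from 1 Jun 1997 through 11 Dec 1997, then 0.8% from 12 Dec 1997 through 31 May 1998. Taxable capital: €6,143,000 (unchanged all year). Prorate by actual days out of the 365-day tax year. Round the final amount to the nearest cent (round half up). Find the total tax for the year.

€81,794.47

1 Jun – 11 Dec 1997: 194 days at 1.8% → €6,143,000 × 1.8% × 194/365 = €58,770.8384
12 Dec 1997 – 31 May 1998: 171 days at 0.8% → €6,143,000 × 0.8% × 171/365 = €23,023.6274
Total = €81,794.4658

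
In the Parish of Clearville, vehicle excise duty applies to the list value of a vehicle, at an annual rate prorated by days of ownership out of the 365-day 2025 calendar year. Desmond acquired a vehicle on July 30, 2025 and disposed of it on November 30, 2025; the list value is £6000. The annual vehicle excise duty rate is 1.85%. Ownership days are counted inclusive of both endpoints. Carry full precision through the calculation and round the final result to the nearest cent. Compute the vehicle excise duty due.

£37.71

Days held (July 30 – November 30, 2025): 124 out of 365
Tax = £6000 × 1.85% × 124/365 = £37.7096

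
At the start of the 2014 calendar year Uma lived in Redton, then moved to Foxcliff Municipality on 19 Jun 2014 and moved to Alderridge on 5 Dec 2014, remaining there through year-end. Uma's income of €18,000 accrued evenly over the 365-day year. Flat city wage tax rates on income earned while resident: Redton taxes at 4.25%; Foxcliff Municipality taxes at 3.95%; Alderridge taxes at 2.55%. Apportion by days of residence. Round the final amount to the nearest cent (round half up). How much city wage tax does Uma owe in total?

€717.36

Redton, 1 Jan – 18 Jun 2014: 169 days → €18,000 × 4.25% × 169/365 = €354.2055
Foxcliff Municipality, 19 Jun – 4 Dec 2014: 169 days → €18,000 × 3.95% × 169/365 = €329.2027
Alderridge, 5 Dec – 31 Dec 2014: 27 days → €18,000 × 2.55% × 27/365 = €33.9534
Total = €717.3616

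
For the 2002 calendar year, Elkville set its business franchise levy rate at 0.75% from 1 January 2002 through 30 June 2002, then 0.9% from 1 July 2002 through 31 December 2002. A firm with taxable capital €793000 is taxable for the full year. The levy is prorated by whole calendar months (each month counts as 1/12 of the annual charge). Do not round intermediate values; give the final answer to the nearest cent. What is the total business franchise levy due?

€6542.25

1 January – 30 June 2002: 6 months at 0.75% → €793000 × 0.75% × 6/12 = €2973.7500
1 July – 31 December 2002: 6 months at 0.9% → €793000 × 0.9% × 6/12 = €3568.5000
Total = €6542.2500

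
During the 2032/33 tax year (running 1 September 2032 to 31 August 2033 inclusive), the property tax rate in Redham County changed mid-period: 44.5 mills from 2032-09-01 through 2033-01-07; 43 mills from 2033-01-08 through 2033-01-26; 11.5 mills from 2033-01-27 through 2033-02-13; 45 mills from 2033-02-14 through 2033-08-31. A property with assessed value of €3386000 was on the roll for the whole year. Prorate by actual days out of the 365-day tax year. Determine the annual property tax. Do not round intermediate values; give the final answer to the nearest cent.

2032-09-01 to 2033-01-07: 129 days at 44.5 mills → €3386000 × 4.45% × 129/365 = €53252.9671
2033-01-08 to 2033-01-26: 19 days at 43 mills → €3386000 × 4.3% × 19/365 = €7579.0740
2033-01-27 to 2033-02-13: 18 days at 11.5 mills → €3386000 × 1.15% × 18/365 = €1920.2795
2033-02-14 to 2033-08-31: 199 days at 45 mills → €3386000 × 4.5% × 199/365 = €83072.9589
Total = €145825.2795

€145825.28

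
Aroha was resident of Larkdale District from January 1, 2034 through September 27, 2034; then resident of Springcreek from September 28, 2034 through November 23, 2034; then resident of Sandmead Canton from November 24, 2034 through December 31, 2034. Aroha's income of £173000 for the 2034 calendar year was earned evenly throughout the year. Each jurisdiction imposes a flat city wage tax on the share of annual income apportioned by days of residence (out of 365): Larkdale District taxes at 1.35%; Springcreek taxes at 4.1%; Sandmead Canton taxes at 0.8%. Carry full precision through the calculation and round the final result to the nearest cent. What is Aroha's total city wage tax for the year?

£2979.39

Larkdale District, January 1 – September 27, 2034: 270 days → £173000 × 1.35% × 270/365 = £1727.6301
Springcreek, September 28 – November 23, 2034: 57 days → £173000 × 4.1% × 57/365 = £1107.6740
Sandmead Canton, November 24 – December 31, 2034: 38 days → £173000 × 0.8% × 38/365 = £144.0877
Total = £2979.3918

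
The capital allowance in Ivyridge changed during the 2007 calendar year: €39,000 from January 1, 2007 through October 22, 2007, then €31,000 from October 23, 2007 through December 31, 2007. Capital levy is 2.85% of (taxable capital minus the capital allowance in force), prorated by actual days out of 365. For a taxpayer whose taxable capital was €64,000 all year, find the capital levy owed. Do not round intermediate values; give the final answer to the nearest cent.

€756.23

January 1 – October 22, 2007: 295 days, exemption €39,000 → (€64,000 − €39,000) × 2.85% × 295/365 = €575.8562
October 23 – December 31, 2007: 70 days, exemption €31,000 → (€64,000 − €31,000) × 2.85% × 70/365 = €180.3699
Total = €756.2260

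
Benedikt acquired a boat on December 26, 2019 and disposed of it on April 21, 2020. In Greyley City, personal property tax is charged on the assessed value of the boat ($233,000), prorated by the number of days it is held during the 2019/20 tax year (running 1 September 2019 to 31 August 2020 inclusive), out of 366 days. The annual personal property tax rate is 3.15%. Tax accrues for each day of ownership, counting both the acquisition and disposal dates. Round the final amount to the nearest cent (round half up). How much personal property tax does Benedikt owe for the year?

$2,366.29

Days held (December 26, 2019 – April 21, 2020): 118 out of 366
Tax = $233,000 × 3.15% × 118/366 = $2,366.2869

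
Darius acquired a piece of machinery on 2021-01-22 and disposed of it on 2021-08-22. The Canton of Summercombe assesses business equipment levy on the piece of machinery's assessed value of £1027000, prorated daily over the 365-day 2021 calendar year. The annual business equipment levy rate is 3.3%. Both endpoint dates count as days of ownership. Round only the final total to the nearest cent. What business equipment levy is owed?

Days held (2021-01-22 to 2021-08-22): 213 out of 365
Tax = £1027000 × 3.3% × 213/365 = £19777.4877

£19777.49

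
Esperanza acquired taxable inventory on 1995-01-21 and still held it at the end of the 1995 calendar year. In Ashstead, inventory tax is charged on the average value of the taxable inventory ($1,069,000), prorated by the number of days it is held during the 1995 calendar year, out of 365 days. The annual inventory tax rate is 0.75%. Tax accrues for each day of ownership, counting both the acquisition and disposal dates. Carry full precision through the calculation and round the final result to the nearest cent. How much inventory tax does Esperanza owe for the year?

$7,578.18

Days held (1995-01-21 to 1995-12-31): 345 out of 365
Tax = $1,069,000 × 0.75% × 345/365 = $7,578.1849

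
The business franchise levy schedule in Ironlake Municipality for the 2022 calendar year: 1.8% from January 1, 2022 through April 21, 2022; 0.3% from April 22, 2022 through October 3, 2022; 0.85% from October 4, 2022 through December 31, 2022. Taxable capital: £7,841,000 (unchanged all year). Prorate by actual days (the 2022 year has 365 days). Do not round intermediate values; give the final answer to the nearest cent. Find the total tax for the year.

£69,806.38

January 1 – April 21, 2022: 111 days at 1.8% → £7,841,000 × 1.8% × 111/365 = £42,921.4192
April 22 – October 3, 2022: 165 days at 0.3% → £7,841,000 × 0.3% × 165/365 = £10,633.6849
October 4 – December 31, 2022: 89 days at 0.85% → £7,841,000 × 0.85% × 89/365 = £16,251.2781
Total = £69,806.3822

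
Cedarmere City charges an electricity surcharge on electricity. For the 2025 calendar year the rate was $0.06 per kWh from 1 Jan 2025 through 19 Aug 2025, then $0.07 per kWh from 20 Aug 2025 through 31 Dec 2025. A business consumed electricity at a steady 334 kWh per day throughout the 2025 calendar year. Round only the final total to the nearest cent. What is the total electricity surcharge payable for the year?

$7762.16

1 Jan – 19 Aug 2025: 231 days × 334 kWh/day = 77,154 kWh at $0.06/kWh → $4629.24
20 Aug – 31 Dec 2025: 134 days × 334 kWh/day = 44,756 kWh at $0.07/kWh → $3132.92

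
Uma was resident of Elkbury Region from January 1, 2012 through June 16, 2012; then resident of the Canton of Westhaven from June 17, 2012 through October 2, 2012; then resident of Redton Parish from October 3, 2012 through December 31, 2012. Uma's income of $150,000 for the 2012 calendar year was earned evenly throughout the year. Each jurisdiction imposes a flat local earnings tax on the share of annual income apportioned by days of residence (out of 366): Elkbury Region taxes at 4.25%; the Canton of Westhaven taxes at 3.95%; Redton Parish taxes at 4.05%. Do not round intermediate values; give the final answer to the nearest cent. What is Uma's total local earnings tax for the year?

Elkbury Region, January 1 – June 16, 2012: 168 days → $150,000 × 4.25% × 168/366 = $2,926.2295
The Canton of Westhaven, June 17 – October 2, 2012: 108 days → $150,000 × 3.95% × 108/366 = $1,748.3607
Redton Parish, October 3 – December 31, 2012: 90 days → $150,000 × 4.05% × 90/366 = $1,493.8525
Total = $6,168.4426

$6,168.44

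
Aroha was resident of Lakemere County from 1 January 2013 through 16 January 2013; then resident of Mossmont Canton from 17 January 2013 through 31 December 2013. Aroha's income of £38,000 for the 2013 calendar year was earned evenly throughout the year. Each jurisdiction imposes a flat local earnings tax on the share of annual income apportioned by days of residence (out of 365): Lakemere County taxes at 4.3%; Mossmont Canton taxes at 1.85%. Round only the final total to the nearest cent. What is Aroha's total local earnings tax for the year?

Lakemere County, 1 January – 16 January 2013: 16 days → £38,000 × 4.3% × 16/365 = £71.6274
Mossmont Canton, 17 January – 31 December 2013: 349 days → £38,000 × 1.85% × 349/365 = £672.1836
Total = £743.8110

£743.81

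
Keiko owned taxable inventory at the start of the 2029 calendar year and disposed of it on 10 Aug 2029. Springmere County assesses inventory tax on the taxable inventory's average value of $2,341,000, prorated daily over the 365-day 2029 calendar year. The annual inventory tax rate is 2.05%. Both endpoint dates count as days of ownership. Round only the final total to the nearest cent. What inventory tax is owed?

$29,188.74

Days held (1 Jan – 10 Aug 2029): 222 out of 365
Tax = $2,341,000 × 2.05% × 222/365 = $29,188.7425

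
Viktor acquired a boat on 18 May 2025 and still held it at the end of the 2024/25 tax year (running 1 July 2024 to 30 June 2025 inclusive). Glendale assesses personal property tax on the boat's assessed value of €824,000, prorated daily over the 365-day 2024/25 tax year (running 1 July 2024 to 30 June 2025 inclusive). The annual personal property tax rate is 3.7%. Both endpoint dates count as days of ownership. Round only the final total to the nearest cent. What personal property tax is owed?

€3,675.27

Days held (18 May – 30 Jun 2025): 44 out of 365
Tax = €824,000 × 3.7% × 44/365 = €3,675.2658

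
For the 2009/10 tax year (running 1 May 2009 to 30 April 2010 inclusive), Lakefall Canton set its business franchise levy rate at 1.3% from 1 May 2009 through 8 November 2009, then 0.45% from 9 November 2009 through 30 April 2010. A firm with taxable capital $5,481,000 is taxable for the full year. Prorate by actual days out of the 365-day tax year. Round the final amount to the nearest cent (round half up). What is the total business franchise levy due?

$49,171.33

1 May – 8 November 2009: 192 days at 1.3% → $5,481,000 × 1.3% × 192/365 = $37,481.0301
9 November 2009 – 30 April 2010: 173 days at 0.45% → $5,481,000 × 0.45% × 173/365 = $11,690.2973
Total = $49,171.3274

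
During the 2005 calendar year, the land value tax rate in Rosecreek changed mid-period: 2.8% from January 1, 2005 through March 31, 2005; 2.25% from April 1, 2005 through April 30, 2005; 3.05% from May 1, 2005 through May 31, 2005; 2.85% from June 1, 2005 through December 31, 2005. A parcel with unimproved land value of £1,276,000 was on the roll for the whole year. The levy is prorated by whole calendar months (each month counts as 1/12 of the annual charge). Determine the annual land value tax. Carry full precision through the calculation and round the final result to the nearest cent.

£35,781.17

January 1 – March 31, 2005: 3 months at 2.8% → £1,276,000 × 2.8% × 3/12 = £8,932.0000
April 1 – April 30, 2005: 1 month at 2.25% → £1,276,000 × 2.25% × 1/12 = £2,392.5000
May 1 – May 31, 2005: 1 month at 3.05% → £1,276,000 × 3.05% × 1/12 = £3,243.1667
June 1 – December 31, 2005: 7 months at 2.85% → £1,276,000 × 2.85% × 7/12 = £21,213.5000
Total = £35,781.1667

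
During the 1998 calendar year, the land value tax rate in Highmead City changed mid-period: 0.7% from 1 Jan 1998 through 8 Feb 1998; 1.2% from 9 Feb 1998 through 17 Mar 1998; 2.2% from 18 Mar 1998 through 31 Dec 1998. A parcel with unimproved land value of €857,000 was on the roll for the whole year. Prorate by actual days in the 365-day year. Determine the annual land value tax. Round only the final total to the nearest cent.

€16,611.71

1 Jan – 8 Feb 1998: 39 days at 0.7% → €857,000 × 0.7% × 39/365 = €640.9890
9 Feb – 17 Mar 1998: 37 days at 1.2% → €857,000 × 1.2% × 37/365 = €1,042.4877
18 Mar – 31 Dec 1998: 289 days at 2.2% → €857,000 × 2.2% × 289/365 = €14,928.2356
Total = €16,611.7123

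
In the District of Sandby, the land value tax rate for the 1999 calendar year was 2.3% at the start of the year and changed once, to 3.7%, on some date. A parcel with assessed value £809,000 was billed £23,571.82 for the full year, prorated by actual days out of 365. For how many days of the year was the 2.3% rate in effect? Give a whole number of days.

Let d = days at the first rate; then 365 − d days at the second rate.
£809,000 × [2.3%·d + 3.7%·(365−d)] / 365 = £23,571.82
Solving gives d = 205, so the new rate took effect on 25 July 1999.

205 days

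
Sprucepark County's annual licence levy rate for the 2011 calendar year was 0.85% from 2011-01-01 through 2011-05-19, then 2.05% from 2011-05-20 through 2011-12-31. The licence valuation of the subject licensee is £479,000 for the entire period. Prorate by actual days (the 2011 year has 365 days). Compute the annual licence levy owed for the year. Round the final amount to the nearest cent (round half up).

£7,630.54

2011-01-01 to 2011-05-19: 139 days at 0.85% → £479,000 × 0.85% × 139/365 = £1,550.5164
2011-05-20 to 2011-12-31: 226 days at 2.05% → £479,000 × 2.05% × 226/365 = £6,080.0192
Total = £7,630.5356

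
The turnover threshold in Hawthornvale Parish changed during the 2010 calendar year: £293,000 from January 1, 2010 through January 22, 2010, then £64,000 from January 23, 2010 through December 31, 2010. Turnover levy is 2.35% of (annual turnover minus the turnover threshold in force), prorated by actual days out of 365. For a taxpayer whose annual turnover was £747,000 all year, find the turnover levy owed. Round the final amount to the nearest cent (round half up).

£15,726.14

January 1 – January 22, 2010: 22 days, exemption £293,000 → (£747,000 − £293,000) × 2.35% × 22/365 = £643.0630
January 23 – December 31, 2010: 343 days, exemption £64,000 → (£747,000 − £64,000) × 2.35% × 343/365 = £15,083.0726
Total = £15,726.1356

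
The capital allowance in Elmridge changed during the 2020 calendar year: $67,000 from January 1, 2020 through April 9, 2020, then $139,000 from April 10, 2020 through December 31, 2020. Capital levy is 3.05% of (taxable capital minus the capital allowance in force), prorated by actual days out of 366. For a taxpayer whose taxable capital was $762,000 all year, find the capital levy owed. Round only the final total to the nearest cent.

January 1 – April 9, 2020: 100 days, exemption $67,000 → ($762,000 − $67,000) × 3.05% × 100/366 = $5,791.6667
April 10 – December 31, 2020: 266 days, exemption $139,000 → ($762,000 − $139,000) × 3.05% × 266/366 = $13,809.8333
Total = $19,601.5000

$19,601.50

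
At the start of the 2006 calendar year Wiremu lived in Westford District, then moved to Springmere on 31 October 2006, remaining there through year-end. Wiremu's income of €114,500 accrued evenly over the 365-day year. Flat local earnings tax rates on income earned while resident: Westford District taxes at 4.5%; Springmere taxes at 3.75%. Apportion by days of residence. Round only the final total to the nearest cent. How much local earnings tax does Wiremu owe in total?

€5,006.63

Westford District, 1 January – 30 October 2006: 303 days → €114,500 × 4.5% × 303/365 = €4,277.2808
Springmere, 31 October – 31 December 2006: 62 days → €114,500 × 3.75% × 62/365 = €729.3493
Total = €5,006.6301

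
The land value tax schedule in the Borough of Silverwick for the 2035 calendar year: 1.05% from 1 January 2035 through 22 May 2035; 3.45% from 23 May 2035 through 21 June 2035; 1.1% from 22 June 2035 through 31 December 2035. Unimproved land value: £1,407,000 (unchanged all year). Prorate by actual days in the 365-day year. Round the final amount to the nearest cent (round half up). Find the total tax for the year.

1 January – 22 May 2035: 142 days at 1.05% → £1,407,000 × 1.05% × 142/365 = £5,747.4986
23 May – 21 June 2035: 30 days at 3.45% → £1,407,000 × 3.45% × 30/365 = £3,989.7123
22 June – 31 December 2035: 193 days at 1.1% → £1,407,000 × 1.1% × 193/365 = £8,183.7288
Total = £17,920.9397

£17,920.94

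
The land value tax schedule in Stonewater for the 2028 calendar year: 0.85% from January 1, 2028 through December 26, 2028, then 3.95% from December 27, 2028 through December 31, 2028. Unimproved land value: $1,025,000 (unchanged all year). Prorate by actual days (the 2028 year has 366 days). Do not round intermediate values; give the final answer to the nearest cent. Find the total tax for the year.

January 1 – December 26, 2028: 361 days at 0.85% → $1,025,000 × 0.85% × 361/366 = $8,593.4768
December 27 – December 31, 2028: 5 days at 3.95% → $1,025,000 × 3.95% × 5/366 = $553.1079
Total = $9,146.5847

$9,146.58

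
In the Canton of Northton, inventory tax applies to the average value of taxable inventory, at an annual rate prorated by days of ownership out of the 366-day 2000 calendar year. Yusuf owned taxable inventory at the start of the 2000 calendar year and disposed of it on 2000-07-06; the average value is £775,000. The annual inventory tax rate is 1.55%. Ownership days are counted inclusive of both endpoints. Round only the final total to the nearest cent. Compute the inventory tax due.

Days held (2000-01-01 to 2000-07-06): 188 out of 366
Tax = £775,000 × 1.55% × 188/366 = £6,170.3552

£6,170.36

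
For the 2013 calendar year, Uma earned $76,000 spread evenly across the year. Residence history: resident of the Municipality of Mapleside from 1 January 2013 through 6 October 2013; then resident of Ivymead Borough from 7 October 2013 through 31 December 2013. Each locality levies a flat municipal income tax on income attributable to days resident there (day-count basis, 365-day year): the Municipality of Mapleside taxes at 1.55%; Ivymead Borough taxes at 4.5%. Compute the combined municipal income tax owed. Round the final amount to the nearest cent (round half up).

$1,706.25

The Municipality of Mapleside, 1 January – 6 October 2013: 279 days → $76,000 × 1.55% × 279/365 = $900.4438
Ivymead Borough, 7 October – 31 December 2013: 86 days → $76,000 × 4.5% × 86/365 = $805.8082
Total = $1,706.2521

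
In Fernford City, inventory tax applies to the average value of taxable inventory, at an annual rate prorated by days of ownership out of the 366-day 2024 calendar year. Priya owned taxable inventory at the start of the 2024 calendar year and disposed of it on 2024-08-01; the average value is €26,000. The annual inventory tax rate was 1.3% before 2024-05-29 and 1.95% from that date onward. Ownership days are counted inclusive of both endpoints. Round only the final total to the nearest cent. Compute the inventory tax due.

€227.64

2024-01-01 to 2024-05-28: 149 days at 1.3% → €26,000 × 1.3% × 149/366 = €137.6011
2024-05-29 to 2024-08-01: 65 days at 1.95% → €26,000 × 1.95% × 65/366 = €90.0410
Total = €227.6421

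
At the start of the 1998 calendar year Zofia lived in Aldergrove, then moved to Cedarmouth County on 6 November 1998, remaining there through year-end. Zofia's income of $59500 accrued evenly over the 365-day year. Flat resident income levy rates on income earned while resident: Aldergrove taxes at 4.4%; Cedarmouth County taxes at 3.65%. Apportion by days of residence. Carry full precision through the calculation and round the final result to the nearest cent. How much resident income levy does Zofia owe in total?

Aldergrove, 1 January – 5 November 1998: 309 days → $59500 × 4.4% × 309/365 = $2216.3342
Cedarmouth County, 6 November – 31 December 1998: 56 days → $59500 × 3.65% × 56/365 = $333.2000
Total = $2549.5342

$2549.53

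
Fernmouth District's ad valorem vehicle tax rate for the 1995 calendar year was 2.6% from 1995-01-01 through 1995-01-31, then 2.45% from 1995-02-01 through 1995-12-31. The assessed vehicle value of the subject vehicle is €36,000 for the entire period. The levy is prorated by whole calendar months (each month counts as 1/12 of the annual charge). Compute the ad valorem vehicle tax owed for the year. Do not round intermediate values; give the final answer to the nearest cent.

€886.50

1995-01-01 to 1995-01-31: 1 month at 2.6% → €36,000 × 2.6% × 1/12 = €78.0000
1995-02-01 to 1995-12-31: 11 months at 2.45% → €36,000 × 2.45% × 11/12 = €808.5000
Total = €886.5000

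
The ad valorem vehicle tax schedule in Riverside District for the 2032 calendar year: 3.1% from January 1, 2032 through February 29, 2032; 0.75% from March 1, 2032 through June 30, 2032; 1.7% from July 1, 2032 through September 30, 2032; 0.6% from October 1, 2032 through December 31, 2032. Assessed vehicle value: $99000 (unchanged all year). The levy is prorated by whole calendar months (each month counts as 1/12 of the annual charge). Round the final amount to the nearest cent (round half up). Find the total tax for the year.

January 1 – February 29, 2032: 2 months at 3.1% → $99000 × 3.1% × 2/12 = $511.5000
March 1 – June 30, 2032: 4 months at 0.75% → $99000 × 0.75% × 4/12 = $247.5000
July 1 – September 30, 2032: 3 months at 1.7% → $99000 × 1.7% × 3/12 = $420.7500
October 1 – December 31, 2032: 3 months at 0.6% → $99000 × 0.6% × 3/12 = $148.5000
Total = $1328.2500

$1328.25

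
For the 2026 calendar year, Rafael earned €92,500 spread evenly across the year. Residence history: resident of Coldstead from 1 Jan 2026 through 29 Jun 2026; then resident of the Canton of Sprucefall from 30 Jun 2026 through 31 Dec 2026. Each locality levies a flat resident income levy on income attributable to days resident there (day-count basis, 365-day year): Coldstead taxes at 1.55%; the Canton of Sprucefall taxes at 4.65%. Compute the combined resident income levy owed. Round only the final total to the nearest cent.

Coldstead, 1 Jan – 29 Jun 2026: 180 days → €92,500 × 1.55% × 180/365 = €707.0548
The Canton of Sprucefall, 30 Jun – 31 Dec 2026: 185 days → €92,500 × 4.65% × 185/365 = €2,180.0856
Total = €2,887.1404

€2,887.14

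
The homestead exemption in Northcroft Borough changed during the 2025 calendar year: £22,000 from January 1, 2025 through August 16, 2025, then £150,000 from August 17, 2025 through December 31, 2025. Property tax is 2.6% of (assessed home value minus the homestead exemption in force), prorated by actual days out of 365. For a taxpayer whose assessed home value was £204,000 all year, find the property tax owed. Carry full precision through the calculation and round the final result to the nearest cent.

January 1 – August 16, 2025: 228 days, exemption £22,000 → (£204,000 − £22,000) × 2.6% × 228/365 = £2,955.8795
August 17 – December 31, 2025: 137 days, exemption £150,000 → (£204,000 − £150,000) × 2.6% × 137/365 = £526.9808
Total = £3,482.8603

£3,482.86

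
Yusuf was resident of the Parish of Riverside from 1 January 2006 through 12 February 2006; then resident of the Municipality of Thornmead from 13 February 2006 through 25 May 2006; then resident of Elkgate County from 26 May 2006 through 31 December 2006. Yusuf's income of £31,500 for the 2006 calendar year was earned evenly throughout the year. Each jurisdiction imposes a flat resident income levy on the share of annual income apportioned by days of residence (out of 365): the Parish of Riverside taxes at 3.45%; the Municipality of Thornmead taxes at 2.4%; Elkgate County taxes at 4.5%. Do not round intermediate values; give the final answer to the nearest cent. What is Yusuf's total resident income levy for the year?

£1,193.68

The Parish of Riverside, 1 January – 12 February 2006: 43 days → £31,500 × 3.45% × 43/365 = £128.0281
The Municipality of Thornmead, 13 February – 25 May 2006: 102 days → £31,500 × 2.4% × 102/365 = £211.2658
Elkgate County, 26 May – 31 December 2006: 220 days → £31,500 × 4.5% × 220/365 = £854.3836
Total = £1,193.6774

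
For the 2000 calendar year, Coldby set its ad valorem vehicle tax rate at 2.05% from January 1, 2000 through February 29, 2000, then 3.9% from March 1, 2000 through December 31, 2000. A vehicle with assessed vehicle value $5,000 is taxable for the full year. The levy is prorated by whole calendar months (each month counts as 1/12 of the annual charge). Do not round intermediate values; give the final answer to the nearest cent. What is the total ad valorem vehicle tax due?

January 1 – February 29, 2000: 2 months at 2.05% → $5,000 × 2.05% × 2/12 = $17.0833
March 1 – December 31, 2000: 10 months at 3.9% → $5,000 × 3.9% × 10/12 = $162.5000
Total = $179.5833

$179.58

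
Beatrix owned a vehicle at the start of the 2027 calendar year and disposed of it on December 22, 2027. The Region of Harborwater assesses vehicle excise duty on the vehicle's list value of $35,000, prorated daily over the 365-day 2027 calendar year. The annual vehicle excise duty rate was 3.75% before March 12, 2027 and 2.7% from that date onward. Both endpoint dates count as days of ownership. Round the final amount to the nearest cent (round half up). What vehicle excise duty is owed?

$992.18

January 1 – March 11, 2027: 70 days at 3.75% → $35,000 × 3.75% × 70/365 = $251.7123
March 12 – December 22, 2027: 286 days at 2.7% → $35,000 × 2.7% × 286/365 = $740.4658
Total = $992.1781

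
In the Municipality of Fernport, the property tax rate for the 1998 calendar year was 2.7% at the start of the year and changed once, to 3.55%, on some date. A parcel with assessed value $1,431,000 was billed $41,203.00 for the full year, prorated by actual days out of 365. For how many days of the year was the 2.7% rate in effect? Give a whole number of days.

288 days

Let d = days at the first rate; then 365 − d days at the second rate.
$1,431,000 × [2.7%·d + 3.55%·(365−d)] / 365 = $41,203.00
Solving gives d = 288, so the new rate took effect on 16 October 1998.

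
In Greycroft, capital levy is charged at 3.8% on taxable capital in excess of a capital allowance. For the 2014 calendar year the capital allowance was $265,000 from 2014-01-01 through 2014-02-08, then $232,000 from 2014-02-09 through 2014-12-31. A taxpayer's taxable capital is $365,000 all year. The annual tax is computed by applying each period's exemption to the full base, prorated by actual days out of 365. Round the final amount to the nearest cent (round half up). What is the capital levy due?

$4,920.01

2014-01-01 to 2014-02-08: 39 days, exemption $265,000 → ($365,000 − $265,000) × 3.8% × 39/365 = $406.0274
2014-02-09 to 2014-12-31: 326 days, exemption $232,000 → ($365,000 − $232,000) × 3.8% × 326/365 = $4,513.9836
Total = $4,920.0110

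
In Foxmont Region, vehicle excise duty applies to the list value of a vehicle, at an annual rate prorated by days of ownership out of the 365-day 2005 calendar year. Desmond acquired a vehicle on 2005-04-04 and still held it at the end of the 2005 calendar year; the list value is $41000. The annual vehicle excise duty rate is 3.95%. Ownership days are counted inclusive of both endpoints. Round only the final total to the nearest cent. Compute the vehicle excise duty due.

$1206.86

Days held (2005-04-04 to 2005-12-31): 272 out of 365
Tax = $41000 × 3.95% × 272/365 = $1206.8603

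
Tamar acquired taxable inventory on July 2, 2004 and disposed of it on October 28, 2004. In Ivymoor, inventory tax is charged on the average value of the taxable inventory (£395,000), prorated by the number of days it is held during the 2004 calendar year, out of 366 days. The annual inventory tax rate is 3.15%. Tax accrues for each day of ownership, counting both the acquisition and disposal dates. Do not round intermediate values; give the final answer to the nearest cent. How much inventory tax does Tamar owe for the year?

£4,045.51

Days held (July 2 – October 28, 2004): 119 out of 366
Tax = £395,000 × 3.15% × 119/366 = £4,045.5123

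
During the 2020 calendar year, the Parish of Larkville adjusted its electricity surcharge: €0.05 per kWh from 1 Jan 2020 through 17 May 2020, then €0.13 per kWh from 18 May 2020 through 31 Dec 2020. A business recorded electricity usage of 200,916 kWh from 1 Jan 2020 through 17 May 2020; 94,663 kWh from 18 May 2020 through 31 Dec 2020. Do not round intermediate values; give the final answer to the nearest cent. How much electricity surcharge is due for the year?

€22351.99

1 Jan – 17 May 2020: 200,916 kWh at €0.05/kWh → €10045.80
18 May – 31 Dec 2020: 94,663 kWh at €0.13/kWh → €12306.19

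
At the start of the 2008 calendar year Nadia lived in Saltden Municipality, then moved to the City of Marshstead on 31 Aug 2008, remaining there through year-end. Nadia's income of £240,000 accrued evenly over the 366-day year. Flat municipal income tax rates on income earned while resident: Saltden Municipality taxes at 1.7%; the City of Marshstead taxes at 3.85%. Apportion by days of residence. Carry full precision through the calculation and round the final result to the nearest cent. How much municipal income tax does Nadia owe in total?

Saltden Municipality, 1 Jan – 30 Aug 2008: 243 days → £240,000 × 1.7% × 243/366 = £2,708.8525
The City of Marshstead, 31 Aug – 31 Dec 2008: 123 days → £240,000 × 3.85% × 123/366 = £3,105.2459
Total = £5,814.0984

£5,814.10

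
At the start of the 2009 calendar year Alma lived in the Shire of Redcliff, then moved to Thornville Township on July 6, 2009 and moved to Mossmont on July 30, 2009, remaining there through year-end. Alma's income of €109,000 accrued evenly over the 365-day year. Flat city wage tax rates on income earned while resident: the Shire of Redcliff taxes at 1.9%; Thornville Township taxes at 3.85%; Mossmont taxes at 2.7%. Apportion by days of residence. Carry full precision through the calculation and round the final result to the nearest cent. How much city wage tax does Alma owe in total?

The Shire of Redcliff, January 1 – July 5, 2009: 186 days → €109,000 × 1.9% × 186/365 = €1,055.3589
Thornville Township, July 6 – July 29, 2009: 24 days → €109,000 × 3.85% × 24/365 = €275.9342
Mossmont, July 30 – December 31, 2009: 155 days → €109,000 × 2.7% × 155/365 = €1,249.7671
Total = €2,581.0603

€2,581.06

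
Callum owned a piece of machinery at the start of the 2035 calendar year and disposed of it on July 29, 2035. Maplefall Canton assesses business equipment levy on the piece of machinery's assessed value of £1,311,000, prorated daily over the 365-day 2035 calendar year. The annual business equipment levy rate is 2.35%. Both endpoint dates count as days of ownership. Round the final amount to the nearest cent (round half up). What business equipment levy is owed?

£17,725.44

Days held (January 1 – July 29, 2035): 210 out of 365
Tax = £1,311,000 × 2.35% × 210/365 = £17,725.4384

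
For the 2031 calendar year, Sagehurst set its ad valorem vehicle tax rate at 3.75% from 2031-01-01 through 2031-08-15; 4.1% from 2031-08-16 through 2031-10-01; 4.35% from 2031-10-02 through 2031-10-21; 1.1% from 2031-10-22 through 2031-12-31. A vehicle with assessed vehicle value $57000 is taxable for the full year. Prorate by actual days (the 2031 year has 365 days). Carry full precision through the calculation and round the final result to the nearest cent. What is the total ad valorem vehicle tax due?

2031-01-01 to 2031-08-15: 227 days at 3.75% → $57000 × 3.75% × 227/365 = $1329.3493
2031-08-16 to 2031-10-01: 47 days at 4.1% → $57000 × 4.1% × 47/365 = $300.9288
2031-10-02 to 2031-10-21: 20 days at 4.35% → $57000 × 4.35% × 20/365 = $135.8630
2031-10-22 to 2031-12-31: 71 days at 1.1% → $57000 × 1.1% × 71/365 = $121.9644
Total = $1888.1055

$1888.11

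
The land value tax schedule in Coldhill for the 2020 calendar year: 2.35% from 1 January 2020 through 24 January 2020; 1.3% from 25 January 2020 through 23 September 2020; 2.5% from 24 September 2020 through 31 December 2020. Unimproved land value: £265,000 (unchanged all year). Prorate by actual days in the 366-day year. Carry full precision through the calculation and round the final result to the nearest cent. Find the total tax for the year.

1 January – 24 January 2020: 24 days at 2.35% → £265,000 × 2.35% × 24/366 = £408.3607
25 January – 23 September 2020: 243 days at 1.3% → £265,000 × 1.3% × 243/366 = £2,287.2541
24 September – 31 December 2020: 99 days at 2.5% → £265,000 × 2.5% × 99/366 = £1,792.0082
Total = £4,487.6230

£4,487.62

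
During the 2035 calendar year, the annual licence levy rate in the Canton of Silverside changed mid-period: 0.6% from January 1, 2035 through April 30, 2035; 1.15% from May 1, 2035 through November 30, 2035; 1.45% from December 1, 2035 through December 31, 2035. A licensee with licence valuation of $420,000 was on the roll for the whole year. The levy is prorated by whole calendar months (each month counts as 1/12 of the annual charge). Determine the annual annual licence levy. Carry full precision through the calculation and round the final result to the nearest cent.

$4,165.00

January 1 – April 30, 2035: 4 months at 0.6% → $420,000 × 0.6% × 4/12 = $840.0000
May 1 – November 30, 2035: 7 months at 1.15% → $420,000 × 1.15% × 7/12 = $2,817.5000
December 1 – December 31, 2035: 1 month at 1.45% → $420,000 × 1.45% × 1/12 = $507.5000
Total = $4,165.0000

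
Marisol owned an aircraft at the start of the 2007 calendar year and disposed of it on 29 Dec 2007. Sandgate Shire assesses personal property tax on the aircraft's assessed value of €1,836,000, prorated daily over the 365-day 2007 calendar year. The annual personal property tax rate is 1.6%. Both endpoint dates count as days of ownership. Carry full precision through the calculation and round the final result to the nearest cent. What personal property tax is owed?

Days held (1 Jan – 29 Dec 2007): 363 out of 365
Tax = €1,836,000 × 1.6% × 363/365 = €29,215.0356

€29,215.04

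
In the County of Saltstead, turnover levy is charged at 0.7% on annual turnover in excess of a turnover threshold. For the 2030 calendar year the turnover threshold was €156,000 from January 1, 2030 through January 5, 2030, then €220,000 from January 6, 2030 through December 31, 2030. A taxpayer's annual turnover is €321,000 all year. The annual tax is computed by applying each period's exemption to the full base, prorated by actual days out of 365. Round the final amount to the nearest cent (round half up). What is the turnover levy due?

€713.14

January 1 – January 5, 2030: 5 days, exemption €156,000 → (€321,000 − €156,000) × 0.7% × 5/365 = €15.8219
January 6 – December 31, 2030: 360 days, exemption €220,000 → (€321,000 − €220,000) × 0.7% × 360/365 = €697.3151
Total = €713.1370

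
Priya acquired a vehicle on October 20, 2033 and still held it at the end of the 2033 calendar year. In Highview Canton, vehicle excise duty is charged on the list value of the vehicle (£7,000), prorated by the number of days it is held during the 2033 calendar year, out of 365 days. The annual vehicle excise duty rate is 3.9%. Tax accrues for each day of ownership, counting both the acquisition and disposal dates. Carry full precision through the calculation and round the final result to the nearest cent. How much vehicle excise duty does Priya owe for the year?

£54.60

Days held (October 20 – December 31, 2033): 73 out of 365
Tax = £7,000 × 3.9% × 73/365 = £54.6000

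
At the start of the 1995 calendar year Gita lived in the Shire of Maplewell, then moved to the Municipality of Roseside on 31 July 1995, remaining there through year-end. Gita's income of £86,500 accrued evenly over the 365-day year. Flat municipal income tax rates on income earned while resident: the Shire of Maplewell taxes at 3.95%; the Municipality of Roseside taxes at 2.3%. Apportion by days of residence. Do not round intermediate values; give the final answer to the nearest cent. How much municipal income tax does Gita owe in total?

The Shire of Maplewell, 1 January – 30 July 1995: 211 days → £86,500 × 3.95% × 211/365 = £1,975.1623
The Municipality of Roseside, 31 July – 31 December 1995: 154 days → £86,500 × 2.3% × 154/365 = £839.4055
Total = £2,814.5678

£2,814.57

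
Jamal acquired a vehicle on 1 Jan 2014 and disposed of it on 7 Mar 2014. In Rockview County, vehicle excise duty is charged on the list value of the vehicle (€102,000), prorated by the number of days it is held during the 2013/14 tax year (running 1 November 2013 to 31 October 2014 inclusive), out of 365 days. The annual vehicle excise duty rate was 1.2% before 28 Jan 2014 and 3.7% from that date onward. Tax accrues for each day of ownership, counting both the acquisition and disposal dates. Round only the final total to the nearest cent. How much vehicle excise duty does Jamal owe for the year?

1 Jan – 27 Jan 2014: 27 days at 1.2% → €102,000 × 1.2% × 27/365 = €90.5425
28 Jan – 7 Mar 2014: 39 days at 3.7% → €102,000 × 3.7% × 39/365 = €403.2493
Total = €493.7918

€493.79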